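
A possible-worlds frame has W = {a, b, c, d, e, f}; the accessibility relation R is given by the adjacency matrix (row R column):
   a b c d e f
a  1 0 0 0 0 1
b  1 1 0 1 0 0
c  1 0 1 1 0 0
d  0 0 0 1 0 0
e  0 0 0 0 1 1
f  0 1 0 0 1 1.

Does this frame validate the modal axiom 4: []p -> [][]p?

Axiom 4 corresponds to the accessibility relation being transitive.
Transitive: no — a R f and f R b, but not a R b.

No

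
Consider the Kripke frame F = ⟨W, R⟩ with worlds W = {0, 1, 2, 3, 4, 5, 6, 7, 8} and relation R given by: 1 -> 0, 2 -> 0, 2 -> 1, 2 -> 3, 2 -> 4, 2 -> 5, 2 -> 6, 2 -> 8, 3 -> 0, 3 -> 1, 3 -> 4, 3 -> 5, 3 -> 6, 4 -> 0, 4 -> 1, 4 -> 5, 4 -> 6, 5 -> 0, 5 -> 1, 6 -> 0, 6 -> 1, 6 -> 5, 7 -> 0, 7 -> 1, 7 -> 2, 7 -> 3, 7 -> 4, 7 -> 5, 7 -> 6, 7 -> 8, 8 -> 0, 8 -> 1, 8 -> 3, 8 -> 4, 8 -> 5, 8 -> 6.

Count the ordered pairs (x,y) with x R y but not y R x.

Enumerating: (1,0), (2,0), (2,1), (2,3), (2,4), (2,5), (2,6), (2,8), (3,0), (3,1), (3,4), (3,5), … and 24 more.
Total: 36.

36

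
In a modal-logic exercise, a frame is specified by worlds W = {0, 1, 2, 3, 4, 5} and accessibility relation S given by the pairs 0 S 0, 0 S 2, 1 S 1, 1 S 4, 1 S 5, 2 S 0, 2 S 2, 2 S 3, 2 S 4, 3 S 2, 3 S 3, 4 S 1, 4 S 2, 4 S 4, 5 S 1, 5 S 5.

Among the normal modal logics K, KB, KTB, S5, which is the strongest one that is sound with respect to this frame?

Symmetric (axiom B): yes — every pair in S has its reverse in S.
Reflexive (axiom T): yes — every world is S-related to itself.
Euclidean (axiom 5): no — 1 S 4 and 1 S 5, but not 4 S 5.
So F validates K, KB, KTB; S5 would additionally require S to be Euclidean. The strongest is KTB.

KTB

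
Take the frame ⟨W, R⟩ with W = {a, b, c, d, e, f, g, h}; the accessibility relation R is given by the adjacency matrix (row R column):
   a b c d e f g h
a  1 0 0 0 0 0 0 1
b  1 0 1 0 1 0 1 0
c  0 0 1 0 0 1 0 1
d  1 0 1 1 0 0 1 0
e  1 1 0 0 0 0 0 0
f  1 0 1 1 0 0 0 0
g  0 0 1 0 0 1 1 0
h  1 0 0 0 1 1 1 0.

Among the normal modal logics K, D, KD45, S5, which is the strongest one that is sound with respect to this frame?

D

Serial (axiom D): yes — every world has a successor (e.g. a R a).
Euclidean (axiom 5): no — b R a and b R c, but not a R c.
Transitive (axiom 4): no — a R h and h R e, but not a R e.
Reflexive (axiom T): no — b is not related to itself.
So F validates K, D; KD45 would additionally require R to be Euclidean and transitive. The strongest is D.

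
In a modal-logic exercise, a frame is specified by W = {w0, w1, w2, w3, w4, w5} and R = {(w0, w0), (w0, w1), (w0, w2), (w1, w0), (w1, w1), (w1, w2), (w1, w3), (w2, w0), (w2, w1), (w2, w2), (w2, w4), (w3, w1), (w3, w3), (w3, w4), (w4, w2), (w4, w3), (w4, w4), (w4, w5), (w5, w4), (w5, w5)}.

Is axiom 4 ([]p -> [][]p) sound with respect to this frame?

By correspondence theory, 4 is valid on a frame iff R is transitive.
Transitive: no — w0 R w1 and w1 R w3, but not w0 R w3.

No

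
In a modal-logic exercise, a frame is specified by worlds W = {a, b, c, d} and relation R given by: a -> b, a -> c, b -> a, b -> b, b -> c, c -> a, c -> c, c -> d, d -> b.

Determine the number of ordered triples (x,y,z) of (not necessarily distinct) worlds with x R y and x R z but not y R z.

8

Enumerating: (a,c,b), (b,a,a), (b,c,b), (c,a,a), (c,a,d), (c,d,a), (c,d,c), (c,d,d).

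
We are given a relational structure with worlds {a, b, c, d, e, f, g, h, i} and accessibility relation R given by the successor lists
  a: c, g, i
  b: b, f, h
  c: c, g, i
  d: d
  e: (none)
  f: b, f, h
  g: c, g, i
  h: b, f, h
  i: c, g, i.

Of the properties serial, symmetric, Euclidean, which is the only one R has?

Euclidean

Serial: no — e has no R-successor.
Symmetric: no — a R c but not c R a.
Euclidean: yes — any two successors of a common world are R-related.
Only Euclidean holds.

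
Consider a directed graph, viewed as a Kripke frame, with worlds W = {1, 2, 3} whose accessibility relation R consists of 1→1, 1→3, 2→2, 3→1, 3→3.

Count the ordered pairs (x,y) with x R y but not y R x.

0

R is symmetric; there are no such tuples.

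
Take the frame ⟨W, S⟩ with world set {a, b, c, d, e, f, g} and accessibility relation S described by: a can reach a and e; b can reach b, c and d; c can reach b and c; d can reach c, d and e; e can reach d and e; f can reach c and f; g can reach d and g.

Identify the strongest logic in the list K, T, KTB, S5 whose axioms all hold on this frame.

Reflexive (axiom T): yes — every world is S-related to itself.
Symmetric (axiom B): no — a S e but not e S a.
Euclidean (axiom 5): no — b S c and b S d, but not c S d.
So F validates K, T; KTB would additionally require S to be symmetric. The strongest is T.

T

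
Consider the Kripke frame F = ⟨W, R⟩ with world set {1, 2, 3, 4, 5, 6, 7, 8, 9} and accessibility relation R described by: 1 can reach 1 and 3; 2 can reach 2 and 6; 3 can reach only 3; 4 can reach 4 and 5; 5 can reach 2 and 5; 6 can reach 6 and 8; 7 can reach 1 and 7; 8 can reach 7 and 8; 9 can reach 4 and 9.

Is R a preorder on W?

No

Reflexive: yes — every world is R-related to itself.
Transitive: no — 2 R 6 and 6 R 8, but not 2 R 8.
So R is not a preorder.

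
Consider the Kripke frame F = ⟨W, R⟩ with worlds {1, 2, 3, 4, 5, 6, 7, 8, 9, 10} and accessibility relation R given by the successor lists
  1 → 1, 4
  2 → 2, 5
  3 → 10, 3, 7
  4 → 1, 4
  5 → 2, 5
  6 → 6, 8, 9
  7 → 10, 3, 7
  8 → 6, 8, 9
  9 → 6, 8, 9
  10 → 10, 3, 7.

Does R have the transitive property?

Transitive: yes — every two-step R-path is closed by a direct edge.

Yes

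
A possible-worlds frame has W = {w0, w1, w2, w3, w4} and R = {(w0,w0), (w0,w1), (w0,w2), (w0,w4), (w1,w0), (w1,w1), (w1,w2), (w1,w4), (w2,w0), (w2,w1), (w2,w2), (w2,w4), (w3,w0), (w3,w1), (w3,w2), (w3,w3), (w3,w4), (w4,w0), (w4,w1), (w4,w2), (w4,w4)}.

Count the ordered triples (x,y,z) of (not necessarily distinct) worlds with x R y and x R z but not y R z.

4

Enumerating: (w3,w0,w3), (w3,w1,w3), (w3,w2,w3), (w3,w4,w3).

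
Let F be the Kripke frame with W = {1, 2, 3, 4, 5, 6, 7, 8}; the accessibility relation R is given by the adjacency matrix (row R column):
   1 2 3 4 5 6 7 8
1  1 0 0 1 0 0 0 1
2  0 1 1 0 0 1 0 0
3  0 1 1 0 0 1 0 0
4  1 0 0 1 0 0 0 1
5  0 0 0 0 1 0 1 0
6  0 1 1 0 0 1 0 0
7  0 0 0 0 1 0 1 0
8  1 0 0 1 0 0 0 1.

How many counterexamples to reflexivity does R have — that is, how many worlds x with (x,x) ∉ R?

0

R is reflexive; there are no such worlds.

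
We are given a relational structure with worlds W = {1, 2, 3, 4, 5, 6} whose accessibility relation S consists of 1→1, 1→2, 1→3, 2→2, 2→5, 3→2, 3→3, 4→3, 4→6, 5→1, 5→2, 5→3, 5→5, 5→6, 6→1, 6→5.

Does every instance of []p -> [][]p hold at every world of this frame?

No

By correspondence theory, 4 is valid on a frame iff S is transitive.
Transitive: no — 1 S 2 and 2 S 5, but not 1 S 5.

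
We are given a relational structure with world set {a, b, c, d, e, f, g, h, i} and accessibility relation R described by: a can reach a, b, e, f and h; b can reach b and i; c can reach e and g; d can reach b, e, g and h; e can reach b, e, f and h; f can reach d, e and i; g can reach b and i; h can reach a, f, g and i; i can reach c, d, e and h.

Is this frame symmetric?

No

Symmetric: no — a R b but not b R a.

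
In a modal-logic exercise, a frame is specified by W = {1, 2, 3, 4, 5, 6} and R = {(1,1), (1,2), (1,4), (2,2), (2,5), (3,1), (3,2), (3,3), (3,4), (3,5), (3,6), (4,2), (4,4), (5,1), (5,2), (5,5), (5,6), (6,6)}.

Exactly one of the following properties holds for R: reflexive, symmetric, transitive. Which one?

reflexive

Reflexive: yes — every world is R-related to itself.
Symmetric: no — 1 R 2 but not 2 R 1.
Transitive: no — 1 R 2 and 2 R 5, but not 1 R 5.
Only reflexive holds.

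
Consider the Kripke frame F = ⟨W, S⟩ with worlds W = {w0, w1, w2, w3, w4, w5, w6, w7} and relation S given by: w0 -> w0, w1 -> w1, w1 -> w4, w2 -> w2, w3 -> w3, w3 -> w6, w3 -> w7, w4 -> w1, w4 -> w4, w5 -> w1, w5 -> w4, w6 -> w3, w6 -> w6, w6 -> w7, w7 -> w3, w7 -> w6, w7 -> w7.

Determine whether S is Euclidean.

Yes

Euclidean: yes — any two successors of a common world are S-related.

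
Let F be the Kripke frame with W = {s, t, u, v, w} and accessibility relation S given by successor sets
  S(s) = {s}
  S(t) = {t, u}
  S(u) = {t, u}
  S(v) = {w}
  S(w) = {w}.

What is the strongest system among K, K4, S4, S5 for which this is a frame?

Transitive (axiom 4): yes — every two-step S-path is closed by a direct edge.
Reflexive (axiom T): no — v is not related to itself.
Euclidean (axiom 5): yes — any two successors of a common world are S-related.
So F validates K, K4; S4 would additionally require S to be reflexive. The strongest is K4.

K4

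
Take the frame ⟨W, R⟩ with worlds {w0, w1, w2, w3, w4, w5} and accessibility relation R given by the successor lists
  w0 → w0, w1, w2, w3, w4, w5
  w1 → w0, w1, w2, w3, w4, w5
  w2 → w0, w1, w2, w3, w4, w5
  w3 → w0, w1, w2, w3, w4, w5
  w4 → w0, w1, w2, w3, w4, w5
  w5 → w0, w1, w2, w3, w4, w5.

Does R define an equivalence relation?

Reflexive: yes — every world is R-related to itself.
Symmetric: yes — every pair in R has its reverse in R.
Transitive: yes — every two-step R-path is closed by a direct edge.
So R is an equivalence relation.

Yes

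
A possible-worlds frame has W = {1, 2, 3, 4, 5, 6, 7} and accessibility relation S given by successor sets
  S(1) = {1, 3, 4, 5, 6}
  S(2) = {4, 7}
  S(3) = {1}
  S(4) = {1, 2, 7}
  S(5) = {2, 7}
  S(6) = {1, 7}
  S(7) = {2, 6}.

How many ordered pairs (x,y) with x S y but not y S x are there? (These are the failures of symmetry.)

4

Enumerating: (1,5), (4,7), (5,2), (5,7).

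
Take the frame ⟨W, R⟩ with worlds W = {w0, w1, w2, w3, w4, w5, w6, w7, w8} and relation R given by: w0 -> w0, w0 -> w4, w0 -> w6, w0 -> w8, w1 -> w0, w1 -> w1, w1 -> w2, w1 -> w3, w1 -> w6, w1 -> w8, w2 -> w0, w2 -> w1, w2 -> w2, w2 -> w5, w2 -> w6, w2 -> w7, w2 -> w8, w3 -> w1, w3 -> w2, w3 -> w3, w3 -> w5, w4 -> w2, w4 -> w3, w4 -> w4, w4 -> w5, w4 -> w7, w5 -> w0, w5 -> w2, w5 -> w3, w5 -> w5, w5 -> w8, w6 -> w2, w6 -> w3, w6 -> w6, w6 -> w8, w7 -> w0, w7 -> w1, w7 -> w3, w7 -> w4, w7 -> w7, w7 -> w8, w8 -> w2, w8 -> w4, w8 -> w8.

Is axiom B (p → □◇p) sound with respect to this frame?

No

The schema B characterises exactly the symmetric frames.
Symmetric: no — w0 R w4 but not w4 R w0.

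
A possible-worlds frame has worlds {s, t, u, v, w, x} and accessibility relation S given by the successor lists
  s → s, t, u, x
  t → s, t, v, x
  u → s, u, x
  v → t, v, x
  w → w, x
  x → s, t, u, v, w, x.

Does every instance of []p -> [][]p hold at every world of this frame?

No

By correspondence theory, 4 is valid on a frame iff S is transitive.
Transitive: no — s S t and t S v, but not s S v.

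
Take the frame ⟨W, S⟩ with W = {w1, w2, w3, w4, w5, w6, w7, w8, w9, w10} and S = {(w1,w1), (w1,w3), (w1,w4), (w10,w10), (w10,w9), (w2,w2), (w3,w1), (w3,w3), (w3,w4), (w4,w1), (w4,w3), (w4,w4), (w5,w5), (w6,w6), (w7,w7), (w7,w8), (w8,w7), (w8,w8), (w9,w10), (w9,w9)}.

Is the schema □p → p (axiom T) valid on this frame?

The schema T characterises exactly the reflexive frames.
Reflexive: yes — every world is S-related to itself.

Yes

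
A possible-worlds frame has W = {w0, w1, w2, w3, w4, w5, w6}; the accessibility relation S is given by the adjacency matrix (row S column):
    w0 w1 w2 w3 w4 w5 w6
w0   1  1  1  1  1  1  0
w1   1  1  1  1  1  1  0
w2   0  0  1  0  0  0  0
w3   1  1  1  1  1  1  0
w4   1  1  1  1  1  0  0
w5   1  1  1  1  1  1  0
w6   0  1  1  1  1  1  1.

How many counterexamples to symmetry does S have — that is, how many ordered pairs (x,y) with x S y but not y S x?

11

Enumerating: (w0,w2), (w1,w2), (w3,w2), (w4,w2), (w5,w2), (w5,w4), (w6,w1), (w6,w2), (w6,w3), (w6,w4), (w6,w5).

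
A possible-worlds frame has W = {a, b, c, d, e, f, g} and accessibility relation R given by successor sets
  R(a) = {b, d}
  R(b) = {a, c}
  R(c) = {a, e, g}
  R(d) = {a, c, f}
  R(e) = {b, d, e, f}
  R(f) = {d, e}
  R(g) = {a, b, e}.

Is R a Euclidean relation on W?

No

Euclidean: no — a R b and a R d, but not b R d.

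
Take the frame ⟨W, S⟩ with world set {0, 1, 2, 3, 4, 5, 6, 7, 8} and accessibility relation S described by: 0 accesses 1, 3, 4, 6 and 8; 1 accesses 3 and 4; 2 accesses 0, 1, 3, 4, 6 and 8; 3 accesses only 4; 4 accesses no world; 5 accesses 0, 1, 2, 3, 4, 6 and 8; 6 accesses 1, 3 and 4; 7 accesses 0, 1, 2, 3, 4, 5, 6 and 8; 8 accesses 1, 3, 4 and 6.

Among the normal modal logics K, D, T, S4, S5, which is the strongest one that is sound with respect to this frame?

Serial (axiom D): no — 4 has no S-successor.
Reflexive (axiom T): no — 0 is not related to itself.
Transitive (axiom 4): yes — every two-step S-path is closed by a direct edge.
Euclidean (axiom 5): no — 0 S 1 and 0 S 6, but not 1 S 6.
So F validates K; D would additionally require S to be serial. The strongest is K.

K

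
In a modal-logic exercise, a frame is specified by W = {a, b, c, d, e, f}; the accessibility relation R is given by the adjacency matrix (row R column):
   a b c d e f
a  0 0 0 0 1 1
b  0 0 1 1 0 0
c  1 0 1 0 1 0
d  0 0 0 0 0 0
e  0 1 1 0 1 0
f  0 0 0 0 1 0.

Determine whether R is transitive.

No

Transitive: no — a R e and e R b, but not a R b.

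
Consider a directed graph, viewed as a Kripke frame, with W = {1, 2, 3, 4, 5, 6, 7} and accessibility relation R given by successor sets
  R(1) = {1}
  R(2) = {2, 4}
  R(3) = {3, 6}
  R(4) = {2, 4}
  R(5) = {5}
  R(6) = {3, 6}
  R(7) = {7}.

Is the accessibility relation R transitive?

Yes

Transitive: yes — every two-step R-path is closed by a direct edge.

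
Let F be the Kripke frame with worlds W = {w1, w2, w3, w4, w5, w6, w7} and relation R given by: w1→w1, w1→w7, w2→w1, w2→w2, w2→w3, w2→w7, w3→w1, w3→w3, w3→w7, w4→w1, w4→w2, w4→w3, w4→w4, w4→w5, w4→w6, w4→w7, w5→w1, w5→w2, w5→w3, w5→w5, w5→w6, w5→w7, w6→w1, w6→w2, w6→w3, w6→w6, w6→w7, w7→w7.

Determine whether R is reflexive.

Yes

Reflexive: yes — every world is R-related to itself.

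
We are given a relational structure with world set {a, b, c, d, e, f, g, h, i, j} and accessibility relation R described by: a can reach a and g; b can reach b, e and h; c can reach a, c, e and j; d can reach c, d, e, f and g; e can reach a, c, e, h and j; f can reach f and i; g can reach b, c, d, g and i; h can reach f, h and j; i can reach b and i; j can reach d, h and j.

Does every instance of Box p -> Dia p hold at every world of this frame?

Yes

By correspondence theory, D is valid on a frame iff R is serial.
Serial: yes — every world has a successor (e.g. a R a).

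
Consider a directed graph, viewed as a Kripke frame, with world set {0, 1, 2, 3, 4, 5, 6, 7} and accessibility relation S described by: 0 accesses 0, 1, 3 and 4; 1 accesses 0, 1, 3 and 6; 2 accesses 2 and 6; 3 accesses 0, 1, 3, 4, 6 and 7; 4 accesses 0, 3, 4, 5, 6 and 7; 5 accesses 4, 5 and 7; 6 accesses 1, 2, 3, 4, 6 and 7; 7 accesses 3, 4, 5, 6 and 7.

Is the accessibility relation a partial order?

Reflexive: yes — every world is S-related to itself.
Transitive: no — 0 S 1 and 1 S 6, but not 0 S 6.
Antisymmetric: no — 0 S 1 and 1 S 0 with 0 ≠ 1.
So S is not a partial order.

No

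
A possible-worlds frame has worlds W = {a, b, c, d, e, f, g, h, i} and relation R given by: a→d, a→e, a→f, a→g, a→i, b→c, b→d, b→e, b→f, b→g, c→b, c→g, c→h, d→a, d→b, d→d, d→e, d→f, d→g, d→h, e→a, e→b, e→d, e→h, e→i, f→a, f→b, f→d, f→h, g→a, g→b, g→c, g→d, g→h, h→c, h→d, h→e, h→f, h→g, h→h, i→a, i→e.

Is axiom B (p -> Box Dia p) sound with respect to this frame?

By correspondence theory, B is valid on a frame iff R is symmetric.
Symmetric: yes — every pair in R has its reverse in R.

Yes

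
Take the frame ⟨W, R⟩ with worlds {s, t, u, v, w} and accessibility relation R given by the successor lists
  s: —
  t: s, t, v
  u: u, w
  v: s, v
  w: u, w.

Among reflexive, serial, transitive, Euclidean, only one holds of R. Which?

Reflexive: no — s is not related to itself.
Serial: no — s has no R-successor.
Transitive: yes — every two-step R-path is closed by a direct edge.
Euclidean: no — t R s and t R v, but not s R v.
Only transitive holds.

transitive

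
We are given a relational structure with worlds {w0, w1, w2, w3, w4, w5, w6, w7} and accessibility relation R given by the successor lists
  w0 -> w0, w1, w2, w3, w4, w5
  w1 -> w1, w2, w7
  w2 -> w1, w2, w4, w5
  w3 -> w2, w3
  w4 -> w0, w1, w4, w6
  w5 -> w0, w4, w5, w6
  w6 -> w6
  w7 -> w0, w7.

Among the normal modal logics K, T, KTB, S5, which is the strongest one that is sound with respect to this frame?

Reflexive (axiom T): yes — every world is R-related to itself.
Symmetric (axiom B): no — w0 R w1 but not w1 R w0.
Euclidean (axiom 5): no — w0 R w1 and w0 R w3, but not w1 R w3.
So F validates K, T; KTB would additionally require R to be symmetric. The strongest is T.

T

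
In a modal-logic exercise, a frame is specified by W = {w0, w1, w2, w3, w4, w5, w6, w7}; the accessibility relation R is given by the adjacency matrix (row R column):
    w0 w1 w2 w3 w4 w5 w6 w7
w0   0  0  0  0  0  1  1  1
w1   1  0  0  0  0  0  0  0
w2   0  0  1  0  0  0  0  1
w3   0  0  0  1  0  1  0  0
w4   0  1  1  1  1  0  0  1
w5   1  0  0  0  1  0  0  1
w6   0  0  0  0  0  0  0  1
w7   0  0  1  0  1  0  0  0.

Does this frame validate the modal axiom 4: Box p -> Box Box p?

By correspondence theory, 4 is valid on a frame iff R is transitive.
Transitive: no — w0 R w5 and w5 R w4, but not w0 R w4.

No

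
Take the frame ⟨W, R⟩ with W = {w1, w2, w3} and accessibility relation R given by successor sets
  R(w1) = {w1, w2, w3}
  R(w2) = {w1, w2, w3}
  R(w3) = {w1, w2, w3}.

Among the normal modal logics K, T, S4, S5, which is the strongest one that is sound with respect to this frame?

Reflexive (axiom T): yes — every world is R-related to itself.
Transitive (axiom 4): yes — every two-step R-path is closed by a direct edge.
Euclidean (axiom 5): yes — any two successors of a common world are R-related.
So F validates K, T, S4, S5. The strongest is S5.

S5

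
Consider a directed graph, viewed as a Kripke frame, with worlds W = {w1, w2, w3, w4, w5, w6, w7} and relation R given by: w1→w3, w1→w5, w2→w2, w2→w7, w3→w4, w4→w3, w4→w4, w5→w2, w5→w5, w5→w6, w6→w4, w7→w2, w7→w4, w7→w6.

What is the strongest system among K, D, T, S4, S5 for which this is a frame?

Serial (axiom D): yes — every world has a successor (e.g. w1 R w3).
Reflexive (axiom T): no — w1 is not related to itself.
Transitive (axiom 4): no — w1 R w3 and w3 R w4, but not w1 R w4.
Euclidean (axiom 5): no — w1 R w3 and w1 R w5, but not w3 R w5.
So F validates K, D; T would additionally require R to be reflexive. The strongest is D.

D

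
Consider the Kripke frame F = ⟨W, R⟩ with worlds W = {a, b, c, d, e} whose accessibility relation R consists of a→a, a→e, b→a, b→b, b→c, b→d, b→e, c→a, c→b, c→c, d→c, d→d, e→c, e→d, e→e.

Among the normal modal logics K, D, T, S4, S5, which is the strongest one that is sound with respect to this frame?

Serial (axiom D): yes — every world has a successor (e.g. a R a).
Reflexive (axiom T): yes — every world is R-related to itself.
Transitive (axiom 4): no — a R e and e R c, but not a R c.
Euclidean (axiom 5): no — b R a and b R c, but not a R c.
So F validates K, D, T; S4 would additionally require R to be transitive. The strongest is T.

T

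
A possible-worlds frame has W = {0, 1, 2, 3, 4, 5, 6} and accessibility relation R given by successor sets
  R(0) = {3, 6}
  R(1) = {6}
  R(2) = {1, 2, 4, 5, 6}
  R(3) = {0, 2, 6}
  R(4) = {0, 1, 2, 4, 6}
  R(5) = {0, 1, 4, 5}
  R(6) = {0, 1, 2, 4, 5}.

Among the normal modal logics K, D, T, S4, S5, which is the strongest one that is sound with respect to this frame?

D

Serial (axiom D): yes — every world has a successor (e.g. 0 R 3).
Reflexive (axiom T): no — 0 is not related to itself.
Transitive (axiom 4): no — 0 R 3 and 3 R 2, but not 0 R 2.
Euclidean (axiom 5): no — 0 R 6 and 0 R 3, but not 6 R 3.
So F validates K, D; T would additionally require R to be reflexive. The strongest is D.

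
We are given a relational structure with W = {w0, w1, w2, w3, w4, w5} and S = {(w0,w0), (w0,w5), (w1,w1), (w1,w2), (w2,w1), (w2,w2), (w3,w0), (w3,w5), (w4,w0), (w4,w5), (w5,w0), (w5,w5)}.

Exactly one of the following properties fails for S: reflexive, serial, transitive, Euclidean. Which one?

Reflexive: no — w3 is not related to itself.
Serial: yes — every world has a successor (e.g. w0 S w0).
Transitive: yes — every two-step S-path is closed by a direct edge.
Euclidean: yes — any two successors of a common world are S-related.
Only reflexive fails.

reflexive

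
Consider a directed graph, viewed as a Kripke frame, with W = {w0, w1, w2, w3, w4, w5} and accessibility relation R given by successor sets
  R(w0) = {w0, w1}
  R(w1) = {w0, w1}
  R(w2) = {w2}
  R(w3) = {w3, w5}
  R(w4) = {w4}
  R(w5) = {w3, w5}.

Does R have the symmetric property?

Yes

Symmetric: yes — every pair in R has its reverse in R.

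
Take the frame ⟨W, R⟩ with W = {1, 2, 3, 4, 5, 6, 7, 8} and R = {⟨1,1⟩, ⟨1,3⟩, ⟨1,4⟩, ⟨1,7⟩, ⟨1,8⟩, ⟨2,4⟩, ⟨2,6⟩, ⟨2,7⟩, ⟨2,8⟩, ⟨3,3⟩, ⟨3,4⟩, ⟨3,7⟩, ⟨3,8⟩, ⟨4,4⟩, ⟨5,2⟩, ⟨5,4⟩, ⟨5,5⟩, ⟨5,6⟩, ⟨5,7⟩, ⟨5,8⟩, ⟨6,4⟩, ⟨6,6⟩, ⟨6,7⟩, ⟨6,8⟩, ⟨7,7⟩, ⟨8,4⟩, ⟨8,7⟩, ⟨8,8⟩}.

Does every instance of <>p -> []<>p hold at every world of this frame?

No

By correspondence theory, 5 is valid on a frame iff R is Euclidean.
Euclidean: no — 1 R 4 and 1 R 3, but not 4 R 3.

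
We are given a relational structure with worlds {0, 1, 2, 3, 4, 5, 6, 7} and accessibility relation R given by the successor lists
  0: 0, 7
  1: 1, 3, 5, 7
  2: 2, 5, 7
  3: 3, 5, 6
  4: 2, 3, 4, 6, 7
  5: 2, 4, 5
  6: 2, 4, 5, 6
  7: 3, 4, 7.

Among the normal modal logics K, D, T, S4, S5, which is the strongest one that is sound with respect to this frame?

T

Serial (axiom D): yes — every world has a successor (e.g. 0 R 0).
Reflexive (axiom T): yes — every world is R-related to itself.
Transitive (axiom 4): no — 0 R 7 and 7 R 3, but not 0 R 3.
Euclidean (axiom 5): no — 1 R 3 and 1 R 7, but not 3 R 7.
So F validates K, D, T; S4 would additionally require R to be transitive. The strongest is T.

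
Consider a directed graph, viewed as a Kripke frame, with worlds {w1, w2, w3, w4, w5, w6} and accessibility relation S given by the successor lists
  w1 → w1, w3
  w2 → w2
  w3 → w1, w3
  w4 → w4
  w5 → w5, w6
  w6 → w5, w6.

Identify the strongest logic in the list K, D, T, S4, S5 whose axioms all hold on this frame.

Serial (axiom D): yes — every world has a successor (e.g. w1 S w1).
Reflexive (axiom T): yes — every world is S-related to itself.
Transitive (axiom 4): yes — every two-step S-path is closed by a direct edge.
Euclidean (axiom 5): yes — any two successors of a common world are S-related.
So F validates K, D, T, S4, S5. The strongest is S5.

S5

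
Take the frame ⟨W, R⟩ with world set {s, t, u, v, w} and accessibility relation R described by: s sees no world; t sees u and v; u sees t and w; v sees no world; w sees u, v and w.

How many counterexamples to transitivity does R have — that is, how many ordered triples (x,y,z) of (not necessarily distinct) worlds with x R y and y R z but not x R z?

Enumerating: (t,u,t), (t,u,w), (u,t,u), (u,t,v), (u,w,u), (u,w,v), (w,u,t).

7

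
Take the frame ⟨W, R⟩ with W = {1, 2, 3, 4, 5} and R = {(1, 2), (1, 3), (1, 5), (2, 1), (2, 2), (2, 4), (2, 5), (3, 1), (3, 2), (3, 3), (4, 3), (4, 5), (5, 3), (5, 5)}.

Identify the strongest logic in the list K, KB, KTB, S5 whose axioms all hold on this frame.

K

Symmetric (axiom B): no — 1 R 5 but not 5 R 1.
Reflexive (axiom T): no — 1 is not related to itself.
Euclidean (axiom 5): no — 1 R 2 and 1 R 3, but not 2 R 3.
So F validates K; KB would additionally require R to be symmetric. The strongest is K.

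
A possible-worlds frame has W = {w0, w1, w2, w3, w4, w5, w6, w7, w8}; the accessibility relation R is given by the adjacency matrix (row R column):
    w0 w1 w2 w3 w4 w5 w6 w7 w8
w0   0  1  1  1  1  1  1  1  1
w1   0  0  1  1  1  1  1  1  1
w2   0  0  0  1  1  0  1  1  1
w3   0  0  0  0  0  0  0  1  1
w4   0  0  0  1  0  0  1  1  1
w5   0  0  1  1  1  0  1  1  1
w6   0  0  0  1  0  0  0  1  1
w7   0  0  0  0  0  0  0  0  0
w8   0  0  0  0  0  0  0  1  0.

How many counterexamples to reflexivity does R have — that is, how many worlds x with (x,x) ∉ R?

9

Enumerating: w0, w1, w2, w3, w4, w5, w6, w7, w8.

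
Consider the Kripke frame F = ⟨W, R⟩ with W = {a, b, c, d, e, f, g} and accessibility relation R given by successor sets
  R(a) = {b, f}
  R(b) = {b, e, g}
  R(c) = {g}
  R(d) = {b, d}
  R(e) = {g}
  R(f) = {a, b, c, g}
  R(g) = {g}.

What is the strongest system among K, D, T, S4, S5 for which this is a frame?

Serial (axiom D): yes — every world has a successor (e.g. a R b).
Reflexive (axiom T): no — a is not related to itself.
Transitive (axiom 4): no — a R b and b R e, but not a R e.
Euclidean (axiom 5): no — a R b and a R f, but not b R f.
So F validates K, D; T would additionally require R to be reflexive. The strongest is D.

D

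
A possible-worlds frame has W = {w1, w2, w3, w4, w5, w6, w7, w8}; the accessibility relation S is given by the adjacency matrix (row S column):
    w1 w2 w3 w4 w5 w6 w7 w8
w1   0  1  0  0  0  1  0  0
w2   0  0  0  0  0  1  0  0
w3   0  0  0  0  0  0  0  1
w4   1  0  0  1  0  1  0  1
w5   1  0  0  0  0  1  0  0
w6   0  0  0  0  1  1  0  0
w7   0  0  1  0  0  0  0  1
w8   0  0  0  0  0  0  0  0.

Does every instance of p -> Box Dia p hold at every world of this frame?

No

Axiom B corresponds to the accessibility relation being symmetric.
Symmetric: no — w1 S w2 but not w2 S w1.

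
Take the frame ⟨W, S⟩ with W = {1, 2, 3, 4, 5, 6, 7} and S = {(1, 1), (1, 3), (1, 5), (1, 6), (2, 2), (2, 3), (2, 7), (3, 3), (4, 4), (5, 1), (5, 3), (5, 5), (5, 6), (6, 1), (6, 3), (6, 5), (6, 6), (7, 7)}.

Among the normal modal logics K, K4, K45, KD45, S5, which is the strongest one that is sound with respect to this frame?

Transitive (axiom 4): yes — every two-step S-path is closed by a direct edge.
Euclidean (axiom 5): no — 1 S 3 and 1 S 5, but not 3 S 5.
Serial (axiom D): yes — every world has a successor (e.g. 1 S 1).
Reflexive (axiom T): yes — every world is S-related to itself.
So F validates K, K4; K45 would additionally require S to be Euclidean. The strongest is K4.

K4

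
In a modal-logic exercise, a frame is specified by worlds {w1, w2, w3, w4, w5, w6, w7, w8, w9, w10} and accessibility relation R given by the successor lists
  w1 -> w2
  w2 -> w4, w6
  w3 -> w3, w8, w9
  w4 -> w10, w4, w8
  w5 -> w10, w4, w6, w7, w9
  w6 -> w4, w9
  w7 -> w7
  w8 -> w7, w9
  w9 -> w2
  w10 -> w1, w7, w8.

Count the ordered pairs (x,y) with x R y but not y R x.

20

Enumerating: (w1,w2), (w10,w1), (w10,w7), (w10,w8), (w2,w4), (w2,w6), (w3,w8), (w3,w9), (w4,w10), (w4,w8), (w5,w10), (w5,w4), … and 8 more.
Total: 20.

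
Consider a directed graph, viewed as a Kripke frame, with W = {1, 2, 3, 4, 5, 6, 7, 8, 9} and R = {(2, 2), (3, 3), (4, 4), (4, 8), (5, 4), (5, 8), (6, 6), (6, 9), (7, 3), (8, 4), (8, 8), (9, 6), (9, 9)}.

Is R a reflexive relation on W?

Reflexive: no — 1 is not related to itself.

No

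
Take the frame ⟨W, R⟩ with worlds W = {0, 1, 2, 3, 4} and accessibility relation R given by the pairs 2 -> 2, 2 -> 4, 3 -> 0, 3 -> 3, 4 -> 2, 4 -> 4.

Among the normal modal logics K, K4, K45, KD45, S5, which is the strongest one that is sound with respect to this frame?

Transitive (axiom 4): yes — every two-step R-path is closed by a direct edge.
Euclidean (axiom 5): no — 3 R 0 and 3 R 0, but not 0 R 0.
Serial (axiom D): no — 0 has no R-successor.
Reflexive (axiom T): no — 0 is not related to itself.
So F validates K, K4; K45 would additionally require R to be Euclidean. The strongest is K4.

K4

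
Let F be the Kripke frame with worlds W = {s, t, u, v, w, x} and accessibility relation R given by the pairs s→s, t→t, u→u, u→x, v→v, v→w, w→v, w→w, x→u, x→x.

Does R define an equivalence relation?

Yes

Reflexive: yes — every world is R-related to itself.
Symmetric: yes — every pair in R has its reverse in R.
Transitive: yes — every two-step R-path is closed by a direct edge.
So R is an equivalence relation.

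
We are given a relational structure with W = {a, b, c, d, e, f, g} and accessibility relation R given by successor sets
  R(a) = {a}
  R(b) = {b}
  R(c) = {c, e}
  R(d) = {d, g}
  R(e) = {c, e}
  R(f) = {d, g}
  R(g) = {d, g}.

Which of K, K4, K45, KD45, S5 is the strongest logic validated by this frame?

KD45

Transitive (axiom 4): yes — every two-step R-path is closed by a direct edge.
Euclidean (axiom 5): yes — any two successors of a common world are R-related.
Serial (axiom D): yes — every world has a successor (e.g. a R a).
Reflexive (axiom T): no — f is not related to itself.
So F validates K, K4, K45, KD45; S5 would additionally require R to be reflexive. The strongest is KD45.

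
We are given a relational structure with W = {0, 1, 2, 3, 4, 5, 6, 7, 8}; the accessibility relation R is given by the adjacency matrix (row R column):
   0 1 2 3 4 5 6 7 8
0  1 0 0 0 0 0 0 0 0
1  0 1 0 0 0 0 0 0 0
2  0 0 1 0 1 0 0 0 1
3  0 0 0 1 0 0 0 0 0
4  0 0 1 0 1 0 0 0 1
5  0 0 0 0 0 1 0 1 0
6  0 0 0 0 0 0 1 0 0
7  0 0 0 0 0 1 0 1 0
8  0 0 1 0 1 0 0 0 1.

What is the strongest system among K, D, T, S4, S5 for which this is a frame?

Serial (axiom D): yes — every world has a successor (e.g. 0 R 0).
Reflexive (axiom T): yes — every world is R-related to itself.
Transitive (axiom 4): yes — every two-step R-path is closed by a direct edge.
Euclidean (axiom 5): yes — any two successors of a common world are R-related.
So F validates K, D, T, S4, S5. The strongest is S5.

S5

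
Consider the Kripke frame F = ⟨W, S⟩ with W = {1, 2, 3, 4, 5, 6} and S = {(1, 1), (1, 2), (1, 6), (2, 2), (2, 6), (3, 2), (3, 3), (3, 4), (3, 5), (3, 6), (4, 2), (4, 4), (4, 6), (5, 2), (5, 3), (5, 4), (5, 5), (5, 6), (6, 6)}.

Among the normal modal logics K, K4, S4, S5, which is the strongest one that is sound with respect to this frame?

S4

Transitive (axiom 4): yes — every two-step S-path is closed by a direct edge.
Reflexive (axiom T): yes — every world is S-related to itself.
Euclidean (axiom 5): no — 1 S 6 and 1 S 2, but not 6 S 2.
So F validates K, K4, S4; S5 would additionally require S to be Euclidean. The strongest is S4.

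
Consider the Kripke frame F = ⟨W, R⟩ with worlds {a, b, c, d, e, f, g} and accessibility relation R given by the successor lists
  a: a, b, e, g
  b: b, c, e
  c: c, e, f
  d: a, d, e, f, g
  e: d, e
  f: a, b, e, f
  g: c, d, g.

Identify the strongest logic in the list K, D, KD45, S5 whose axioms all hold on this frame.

Serial (axiom D): yes — every world has a successor (e.g. a R a).
Euclidean (axiom 5): no — a R b and a R g, but not b R g.
Transitive (axiom 4): no — a R b and b R c, but not a R c.
Reflexive (axiom T): yes — every world is R-related to itself.
So F validates K, D; KD45 would additionally require R to be Euclidean and transitive. The strongest is D.

D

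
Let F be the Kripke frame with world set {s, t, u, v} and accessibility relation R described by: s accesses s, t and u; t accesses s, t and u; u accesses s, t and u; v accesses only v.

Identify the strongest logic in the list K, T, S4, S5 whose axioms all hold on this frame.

S5

Reflexive (axiom T): yes — every world is R-related to itself.
Transitive (axiom 4): yes — every two-step R-path is closed by a direct edge.
Euclidean (axiom 5): yes — any two successors of a common world are R-related.
So F validates K, T, S4, S5. The strongest is S5.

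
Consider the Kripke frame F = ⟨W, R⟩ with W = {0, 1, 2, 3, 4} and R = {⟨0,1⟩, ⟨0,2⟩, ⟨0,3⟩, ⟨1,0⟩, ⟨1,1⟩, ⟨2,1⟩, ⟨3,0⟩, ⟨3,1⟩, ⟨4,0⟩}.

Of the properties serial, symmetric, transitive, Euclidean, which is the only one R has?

serial

Serial: yes — every world has a successor (e.g. 0 R 1).
Symmetric: no — 0 R 2 but not 2 R 0.
Transitive: no — 1 R 0 and 0 R 2, but not 1 R 2.
Euclidean: no — 0 R 1 and 0 R 2, but not 1 R 2.
Only serial holds.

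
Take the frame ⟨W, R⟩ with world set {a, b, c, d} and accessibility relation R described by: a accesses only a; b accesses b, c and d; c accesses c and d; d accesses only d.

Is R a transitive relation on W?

Yes

Transitive: yes — every two-step R-path is closed by a direct edge.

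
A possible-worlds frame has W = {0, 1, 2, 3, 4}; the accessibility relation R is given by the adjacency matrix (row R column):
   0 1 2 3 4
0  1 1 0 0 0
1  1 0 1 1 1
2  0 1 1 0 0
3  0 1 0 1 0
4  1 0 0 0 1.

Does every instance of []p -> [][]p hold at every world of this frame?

No

By correspondence theory, 4 is valid on a frame iff R is transitive.
Transitive: no — 0 R 1 and 1 R 2, but not 0 R 2.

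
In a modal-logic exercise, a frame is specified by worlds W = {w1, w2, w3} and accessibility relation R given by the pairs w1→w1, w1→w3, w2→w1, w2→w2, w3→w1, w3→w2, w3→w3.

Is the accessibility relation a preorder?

No

Reflexive: yes — every world is R-related to itself.
Transitive: no — w1 R w3 and w3 R w2, but not w1 R w2.
So R is not a preorder.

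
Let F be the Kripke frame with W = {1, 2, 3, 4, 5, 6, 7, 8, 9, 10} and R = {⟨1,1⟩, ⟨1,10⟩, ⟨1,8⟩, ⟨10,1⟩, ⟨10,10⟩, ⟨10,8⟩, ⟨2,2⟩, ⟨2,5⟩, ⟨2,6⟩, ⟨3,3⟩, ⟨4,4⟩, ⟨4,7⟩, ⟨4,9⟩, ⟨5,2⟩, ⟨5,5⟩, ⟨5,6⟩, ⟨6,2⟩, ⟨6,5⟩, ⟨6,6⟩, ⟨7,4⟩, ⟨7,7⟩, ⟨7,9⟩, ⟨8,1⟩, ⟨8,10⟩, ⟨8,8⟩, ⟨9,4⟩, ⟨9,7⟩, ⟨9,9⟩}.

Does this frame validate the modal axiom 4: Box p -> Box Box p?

Yes

The schema 4 characterises exactly the transitive frames.
Transitive: yes — every two-step R-path is closed by a direct edge.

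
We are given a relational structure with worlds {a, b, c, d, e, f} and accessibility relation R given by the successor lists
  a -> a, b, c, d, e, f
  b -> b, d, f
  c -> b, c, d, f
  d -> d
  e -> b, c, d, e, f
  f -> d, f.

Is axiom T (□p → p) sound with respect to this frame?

Yes

By correspondence theory, T is valid on a frame iff R is reflexive.
Reflexive: yes — every world is R-related to itself.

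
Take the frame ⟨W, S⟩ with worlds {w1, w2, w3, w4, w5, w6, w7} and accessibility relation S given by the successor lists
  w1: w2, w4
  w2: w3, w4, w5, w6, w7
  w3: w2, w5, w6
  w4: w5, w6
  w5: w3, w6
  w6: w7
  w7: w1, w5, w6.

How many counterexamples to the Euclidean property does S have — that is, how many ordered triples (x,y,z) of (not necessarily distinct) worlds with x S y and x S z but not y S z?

Enumerating: (w1,w2,w2), (w1,w4,w2), (w1,w4,w4), (w2,w3,w3), (w2,w3,w4), (w2,w3,w7), (w2,w4,w3), (w2,w4,w4), (w2,w4,w7), (w2,w5,w4), (w2,w5,w5), (w2,w5,w7), … and 28 more.
Total: 40.

40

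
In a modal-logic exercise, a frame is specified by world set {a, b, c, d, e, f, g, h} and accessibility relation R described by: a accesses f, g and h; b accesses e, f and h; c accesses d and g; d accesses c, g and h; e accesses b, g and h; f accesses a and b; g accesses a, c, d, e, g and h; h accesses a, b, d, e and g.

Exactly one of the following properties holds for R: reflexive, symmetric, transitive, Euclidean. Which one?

Reflexive: no — a is not related to itself.
Symmetric: yes — every pair in R has its reverse in R.
Transitive: no — a R f and f R b, but not a R b.
Euclidean: no — a R f and a R g, but not f R g.
Only symmetric holds.

symmetric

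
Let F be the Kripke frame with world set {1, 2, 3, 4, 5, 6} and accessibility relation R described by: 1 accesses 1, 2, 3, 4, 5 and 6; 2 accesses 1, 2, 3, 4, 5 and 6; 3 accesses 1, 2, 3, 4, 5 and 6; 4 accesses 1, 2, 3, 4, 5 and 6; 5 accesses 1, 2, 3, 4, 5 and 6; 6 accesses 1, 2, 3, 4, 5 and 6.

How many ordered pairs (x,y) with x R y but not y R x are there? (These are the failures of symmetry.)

R is symmetric; there are no such tuples.

0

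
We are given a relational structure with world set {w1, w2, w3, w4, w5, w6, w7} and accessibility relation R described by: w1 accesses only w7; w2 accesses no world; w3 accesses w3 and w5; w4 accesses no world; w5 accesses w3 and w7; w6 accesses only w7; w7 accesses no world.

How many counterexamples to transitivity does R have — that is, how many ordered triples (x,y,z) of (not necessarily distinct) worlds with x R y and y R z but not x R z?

2

Enumerating: (w3,w5,w7), (w5,w3,w5).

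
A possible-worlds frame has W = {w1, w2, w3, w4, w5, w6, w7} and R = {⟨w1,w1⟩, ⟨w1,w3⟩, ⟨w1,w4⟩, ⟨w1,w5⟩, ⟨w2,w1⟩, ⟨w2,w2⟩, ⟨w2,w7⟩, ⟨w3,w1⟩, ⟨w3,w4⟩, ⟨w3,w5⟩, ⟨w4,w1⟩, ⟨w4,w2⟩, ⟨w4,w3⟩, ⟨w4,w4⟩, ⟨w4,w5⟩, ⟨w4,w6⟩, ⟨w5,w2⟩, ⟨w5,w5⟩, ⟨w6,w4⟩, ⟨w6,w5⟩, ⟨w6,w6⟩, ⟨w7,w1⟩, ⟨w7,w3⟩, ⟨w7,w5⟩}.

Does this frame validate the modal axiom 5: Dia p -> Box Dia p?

No

The schema 5 characterises exactly the Euclidean frames.
Euclidean: no — w1 R w5 and w1 R w3, but not w5 R w3.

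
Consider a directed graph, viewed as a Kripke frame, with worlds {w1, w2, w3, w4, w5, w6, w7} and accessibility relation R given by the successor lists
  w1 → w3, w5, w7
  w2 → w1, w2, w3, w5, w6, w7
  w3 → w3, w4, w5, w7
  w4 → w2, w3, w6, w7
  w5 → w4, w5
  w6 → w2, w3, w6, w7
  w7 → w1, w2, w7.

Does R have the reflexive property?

Reflexive: no — w1 is not related to itself.

No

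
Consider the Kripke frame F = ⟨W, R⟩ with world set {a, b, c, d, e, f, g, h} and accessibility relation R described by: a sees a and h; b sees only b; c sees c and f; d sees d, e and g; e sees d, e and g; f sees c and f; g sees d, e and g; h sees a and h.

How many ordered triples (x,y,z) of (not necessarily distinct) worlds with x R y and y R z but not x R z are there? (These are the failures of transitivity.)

R is transitive; there are no such tuples.

0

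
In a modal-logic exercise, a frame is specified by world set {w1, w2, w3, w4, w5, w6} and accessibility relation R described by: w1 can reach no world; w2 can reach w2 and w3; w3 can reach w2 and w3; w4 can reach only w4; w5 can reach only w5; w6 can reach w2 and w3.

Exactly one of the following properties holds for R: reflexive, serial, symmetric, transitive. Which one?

Reflexive: no — w1 is not related to itself.
Serial: no — w1 has no R-successor.
Symmetric: no — w6 R w2 but not w2 R w6.
Transitive: yes — every two-step R-path is closed by a direct edge.
Only transitive holds.

transitive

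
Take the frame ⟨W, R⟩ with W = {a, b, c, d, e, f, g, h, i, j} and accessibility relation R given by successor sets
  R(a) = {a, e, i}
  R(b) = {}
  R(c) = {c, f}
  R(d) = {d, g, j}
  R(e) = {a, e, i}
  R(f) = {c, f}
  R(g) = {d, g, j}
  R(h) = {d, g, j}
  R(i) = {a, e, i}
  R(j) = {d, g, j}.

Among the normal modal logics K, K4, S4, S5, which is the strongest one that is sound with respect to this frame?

K4

Transitive (axiom 4): yes — every two-step R-path is closed by a direct edge.
Reflexive (axiom T): no — b is not related to itself.
Euclidean (axiom 5): yes — any two successors of a common world are R-related.
So F validates K, K4; S4 would additionally require R to be reflexive. The strongest is K4.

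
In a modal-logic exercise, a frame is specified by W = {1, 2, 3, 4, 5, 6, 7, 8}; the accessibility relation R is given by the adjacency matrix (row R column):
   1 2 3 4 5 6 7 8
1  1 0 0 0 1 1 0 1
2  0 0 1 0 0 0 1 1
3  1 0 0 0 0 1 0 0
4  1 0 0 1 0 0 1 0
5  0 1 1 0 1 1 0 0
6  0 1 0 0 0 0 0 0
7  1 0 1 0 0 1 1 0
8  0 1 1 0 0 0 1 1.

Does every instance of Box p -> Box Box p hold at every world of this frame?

No

The schema 4 characterises exactly the transitive frames.
Transitive: no — 1 R 5 and 5 R 2, but not 1 R 2.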